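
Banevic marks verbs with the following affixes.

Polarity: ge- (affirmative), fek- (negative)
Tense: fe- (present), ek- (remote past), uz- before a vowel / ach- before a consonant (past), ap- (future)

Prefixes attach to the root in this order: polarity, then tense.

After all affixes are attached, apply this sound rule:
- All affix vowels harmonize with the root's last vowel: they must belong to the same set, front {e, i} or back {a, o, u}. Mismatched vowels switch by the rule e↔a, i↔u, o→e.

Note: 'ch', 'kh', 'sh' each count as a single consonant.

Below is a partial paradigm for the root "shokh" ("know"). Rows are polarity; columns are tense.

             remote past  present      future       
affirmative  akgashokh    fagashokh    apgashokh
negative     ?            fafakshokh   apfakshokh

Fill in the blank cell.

akfakshokh

Attach polarity negative fek- → fekshokh.
Attach tense remote past ek- → ekfekshokh.
Apply vowel harmony: ekfekshokh → akfakshokh.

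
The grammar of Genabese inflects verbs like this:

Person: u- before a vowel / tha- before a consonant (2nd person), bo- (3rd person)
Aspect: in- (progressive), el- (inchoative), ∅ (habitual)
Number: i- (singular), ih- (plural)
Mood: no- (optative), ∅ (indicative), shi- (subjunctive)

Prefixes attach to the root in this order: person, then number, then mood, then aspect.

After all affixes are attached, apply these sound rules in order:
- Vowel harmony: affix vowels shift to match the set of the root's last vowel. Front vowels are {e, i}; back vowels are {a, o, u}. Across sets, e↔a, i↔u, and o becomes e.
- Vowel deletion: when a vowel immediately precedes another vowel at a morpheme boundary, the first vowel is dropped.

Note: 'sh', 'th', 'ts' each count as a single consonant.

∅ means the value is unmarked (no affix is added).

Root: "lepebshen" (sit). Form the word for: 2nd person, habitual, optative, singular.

Attach person 2nd person tha- (before consonant 'l') → thalepebshen.
Attach number singular i- → ithalepebshen.
Attach mood optative no- → noithalepebshen.
aspect = habitual: zero marking, form stays noithalepebshen.
Apply vowel harmony: noithalepebshen → neithelepebshen.
Apply vowel deletion: neithelepebshen → nithelepebshen.

nithelepebshen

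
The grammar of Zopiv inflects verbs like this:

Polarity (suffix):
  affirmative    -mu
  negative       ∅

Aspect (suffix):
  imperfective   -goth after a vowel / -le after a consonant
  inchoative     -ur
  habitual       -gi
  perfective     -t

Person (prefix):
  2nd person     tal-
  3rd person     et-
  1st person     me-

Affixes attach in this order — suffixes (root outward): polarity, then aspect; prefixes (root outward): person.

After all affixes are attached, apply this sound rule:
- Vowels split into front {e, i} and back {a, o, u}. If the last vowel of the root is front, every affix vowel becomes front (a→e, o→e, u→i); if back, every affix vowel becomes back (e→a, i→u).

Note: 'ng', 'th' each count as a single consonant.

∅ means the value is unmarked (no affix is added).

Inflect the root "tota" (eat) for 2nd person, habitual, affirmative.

taltotamugu

Attach person 2nd person tal- → taltota.
Attach polarity affirmative -mu → taltotamu.
Attach aspect habitual -gi → taltotamugi.
Apply vowel harmony: taltotamugi → taltotamugu.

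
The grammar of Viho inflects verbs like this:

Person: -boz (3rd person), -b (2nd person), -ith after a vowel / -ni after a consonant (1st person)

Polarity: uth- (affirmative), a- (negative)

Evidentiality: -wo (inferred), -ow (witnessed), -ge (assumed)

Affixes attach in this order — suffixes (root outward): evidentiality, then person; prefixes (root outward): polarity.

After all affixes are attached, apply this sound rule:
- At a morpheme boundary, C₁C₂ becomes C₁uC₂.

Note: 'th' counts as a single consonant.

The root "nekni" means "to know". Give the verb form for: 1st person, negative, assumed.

Attach evidentiality assumed -ge → neknige.
Attach polarity negative a- → aneknige.
Attach person 1st person -ith (after vowel 'e') → aneknigeith.
Epenthesis: no change.

aneknigeith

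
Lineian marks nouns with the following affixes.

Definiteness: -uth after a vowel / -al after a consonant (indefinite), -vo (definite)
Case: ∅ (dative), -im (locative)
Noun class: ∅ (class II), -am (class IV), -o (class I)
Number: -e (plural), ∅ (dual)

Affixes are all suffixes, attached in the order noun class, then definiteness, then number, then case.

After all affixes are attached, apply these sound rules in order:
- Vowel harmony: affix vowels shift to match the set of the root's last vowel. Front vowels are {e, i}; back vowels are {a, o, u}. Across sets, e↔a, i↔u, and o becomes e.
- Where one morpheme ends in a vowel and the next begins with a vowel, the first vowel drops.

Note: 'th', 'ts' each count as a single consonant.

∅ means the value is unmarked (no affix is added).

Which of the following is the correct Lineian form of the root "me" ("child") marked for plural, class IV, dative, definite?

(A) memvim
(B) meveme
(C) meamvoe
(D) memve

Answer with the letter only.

Attach noun class class IV -am → meam.
Attach definiteness definite -vo → meamvo.
Attach number plural -e → meamvoe.
case = dative: zero marking, form stays meamvoe.
Apply vowel harmony: meamvoe → meemvee.
Apply vowel deletion: meemvee → memve.
So the correct form is memve, option (D).
(B) meveme is wrong: it has the affixes in the wrong order.
(A) memvim is wrong: it uses locative instead of dative for case.
(C) meamvoe is wrong: it fails to apply the sound rule(s).

D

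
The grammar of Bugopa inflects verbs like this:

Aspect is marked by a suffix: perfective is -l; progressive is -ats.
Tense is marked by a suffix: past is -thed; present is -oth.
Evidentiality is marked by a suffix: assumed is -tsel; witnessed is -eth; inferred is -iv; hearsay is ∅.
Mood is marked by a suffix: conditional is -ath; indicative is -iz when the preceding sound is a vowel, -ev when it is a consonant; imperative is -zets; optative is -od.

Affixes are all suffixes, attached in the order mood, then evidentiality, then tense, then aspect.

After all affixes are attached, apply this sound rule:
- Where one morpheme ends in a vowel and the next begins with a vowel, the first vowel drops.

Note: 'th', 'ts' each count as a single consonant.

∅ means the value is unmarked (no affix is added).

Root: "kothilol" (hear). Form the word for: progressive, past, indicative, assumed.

kothilolevtselthedats

Attach mood indicative -ev (after consonant 'l') → kothilolev.
Attach evidentiality assumed -tsel → kothilolevtsel.
Attach tense past -thed → kothilolevtselthed.
Attach aspect progressive -ats → kothilolevtselthedats.
Vowel deletion: no change.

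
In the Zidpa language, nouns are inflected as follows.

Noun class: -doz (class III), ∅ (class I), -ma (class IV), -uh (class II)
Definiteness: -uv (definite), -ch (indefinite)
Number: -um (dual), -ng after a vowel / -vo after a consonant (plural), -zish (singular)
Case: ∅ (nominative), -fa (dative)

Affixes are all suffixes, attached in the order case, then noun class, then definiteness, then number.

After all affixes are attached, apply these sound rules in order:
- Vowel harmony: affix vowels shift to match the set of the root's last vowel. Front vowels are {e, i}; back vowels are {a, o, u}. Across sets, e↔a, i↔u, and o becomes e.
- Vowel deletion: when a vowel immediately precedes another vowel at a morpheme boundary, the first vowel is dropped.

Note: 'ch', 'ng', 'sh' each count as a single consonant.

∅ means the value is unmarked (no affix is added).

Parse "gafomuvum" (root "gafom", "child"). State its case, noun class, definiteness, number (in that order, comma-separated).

nominative, class I, definite, dual

Segment: gafom-uv-um.
case: ∅ → nominative.
noun class: ∅ → class I.
definiteness: -uv → definite.
number: -um → dual.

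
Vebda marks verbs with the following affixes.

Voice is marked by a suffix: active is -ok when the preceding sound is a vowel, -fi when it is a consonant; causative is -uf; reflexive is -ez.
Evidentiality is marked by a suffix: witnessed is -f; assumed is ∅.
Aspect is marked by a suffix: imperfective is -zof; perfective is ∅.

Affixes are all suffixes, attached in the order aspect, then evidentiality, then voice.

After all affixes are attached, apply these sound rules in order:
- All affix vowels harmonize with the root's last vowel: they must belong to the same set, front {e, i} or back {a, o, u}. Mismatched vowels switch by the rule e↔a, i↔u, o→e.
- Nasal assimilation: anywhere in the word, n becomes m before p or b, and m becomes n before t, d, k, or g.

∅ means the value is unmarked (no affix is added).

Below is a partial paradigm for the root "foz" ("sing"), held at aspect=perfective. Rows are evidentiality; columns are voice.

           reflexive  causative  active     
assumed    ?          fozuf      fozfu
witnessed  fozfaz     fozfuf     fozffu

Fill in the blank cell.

aspect = perfective: zero marking, form stays foz.
evidentiality = assumed: zero marking, form stays foz.
Attach voice reflexive -ez → fozez.
Apply vowel harmony: fozez → fozaz.
Nasal assimilation: no change.

fozaz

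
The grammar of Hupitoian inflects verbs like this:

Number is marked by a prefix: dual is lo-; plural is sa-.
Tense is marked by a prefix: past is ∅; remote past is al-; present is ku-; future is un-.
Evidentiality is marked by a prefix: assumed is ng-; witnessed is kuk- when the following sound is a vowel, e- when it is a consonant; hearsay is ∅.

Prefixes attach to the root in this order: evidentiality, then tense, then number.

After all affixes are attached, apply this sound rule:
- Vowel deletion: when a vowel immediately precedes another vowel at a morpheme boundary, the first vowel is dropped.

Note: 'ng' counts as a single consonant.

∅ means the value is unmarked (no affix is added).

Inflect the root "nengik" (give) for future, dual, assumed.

Attach evidentiality assumed ng- → ngnengik.
Attach tense future un- → unngnengik.
Attach number dual lo- → lounngnengik.
Apply vowel deletion: lounngnengik → lunngnengik.

lunngnengik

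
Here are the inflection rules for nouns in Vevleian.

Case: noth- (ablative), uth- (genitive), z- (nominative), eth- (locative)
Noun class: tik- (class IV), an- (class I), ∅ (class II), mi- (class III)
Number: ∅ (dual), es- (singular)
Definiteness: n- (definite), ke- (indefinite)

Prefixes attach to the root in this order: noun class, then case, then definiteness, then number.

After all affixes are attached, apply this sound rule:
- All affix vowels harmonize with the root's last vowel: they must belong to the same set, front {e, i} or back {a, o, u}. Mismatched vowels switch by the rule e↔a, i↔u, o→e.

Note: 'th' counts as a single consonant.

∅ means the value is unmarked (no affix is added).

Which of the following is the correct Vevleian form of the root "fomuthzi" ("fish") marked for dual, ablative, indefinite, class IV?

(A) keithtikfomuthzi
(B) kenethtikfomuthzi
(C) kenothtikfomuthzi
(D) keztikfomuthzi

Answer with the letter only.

B

Attach noun class class IV tik- → tikfomuthzi.
Attach case ablative noth- → nothtikfomuthzi.
Attach definiteness indefinite ke- → kenothtikfomuthzi.
number = dual: zero marking, form stays kenothtikfomuthzi.
Apply vowel harmony: kenothtikfomuthzi → kenethtikfomuthzi.
So the correct form is kenethtikfomuthzi, option (B).
(A) keithtikfomuthzi is wrong: it uses genitive instead of ablative for case.
(C) kenothtikfomuthzi is wrong: it fails to apply the sound rule(s).
(D) keztikfomuthzi is wrong: it uses nominative instead of ablative for case.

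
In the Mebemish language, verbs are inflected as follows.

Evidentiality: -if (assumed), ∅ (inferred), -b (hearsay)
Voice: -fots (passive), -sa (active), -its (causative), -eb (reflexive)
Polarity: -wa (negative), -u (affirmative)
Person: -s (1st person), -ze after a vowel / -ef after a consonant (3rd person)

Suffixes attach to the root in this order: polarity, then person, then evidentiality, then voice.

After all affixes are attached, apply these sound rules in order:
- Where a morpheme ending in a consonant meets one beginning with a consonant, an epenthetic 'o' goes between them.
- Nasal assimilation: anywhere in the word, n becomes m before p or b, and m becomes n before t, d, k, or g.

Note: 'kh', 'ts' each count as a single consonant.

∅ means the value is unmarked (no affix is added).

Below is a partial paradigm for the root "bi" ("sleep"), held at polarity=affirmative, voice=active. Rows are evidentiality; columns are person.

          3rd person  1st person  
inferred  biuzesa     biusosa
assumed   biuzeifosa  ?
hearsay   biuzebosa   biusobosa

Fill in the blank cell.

Attach polarity affirmative -u → biu.
Attach person 1st person -s → bius.
Attach evidentiality assumed -if → biusif.
Attach voice active -sa → biusifsa.
Apply epenthesis: biusifsa → biusifosa.
Nasal assimilation: no change.

biusifosa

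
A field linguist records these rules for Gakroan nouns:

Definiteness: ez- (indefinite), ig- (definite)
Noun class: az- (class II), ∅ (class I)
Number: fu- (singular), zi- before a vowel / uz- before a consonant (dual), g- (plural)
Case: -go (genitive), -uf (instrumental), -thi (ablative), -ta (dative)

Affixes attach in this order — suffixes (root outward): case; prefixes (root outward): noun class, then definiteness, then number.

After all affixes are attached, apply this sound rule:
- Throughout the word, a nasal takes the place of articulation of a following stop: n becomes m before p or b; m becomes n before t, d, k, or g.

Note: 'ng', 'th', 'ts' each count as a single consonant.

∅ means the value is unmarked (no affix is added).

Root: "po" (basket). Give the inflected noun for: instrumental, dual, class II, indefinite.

ziezazpouf

Attach noun class class II az- → azpo.
Attach case instrumental -uf → azpouf.
Attach definiteness indefinite ez- → ezazpouf.
Attach number dual zi- (before vowel 'e') → ziezazpouf.
Nasal assimilation: no change.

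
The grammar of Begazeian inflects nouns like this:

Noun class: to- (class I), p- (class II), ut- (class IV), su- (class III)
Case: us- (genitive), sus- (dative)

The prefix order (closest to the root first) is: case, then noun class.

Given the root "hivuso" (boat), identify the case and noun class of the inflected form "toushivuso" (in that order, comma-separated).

Segment: to-us-hivuso.
case: us- → genitive.
noun class: to- → class I.

genitive, class I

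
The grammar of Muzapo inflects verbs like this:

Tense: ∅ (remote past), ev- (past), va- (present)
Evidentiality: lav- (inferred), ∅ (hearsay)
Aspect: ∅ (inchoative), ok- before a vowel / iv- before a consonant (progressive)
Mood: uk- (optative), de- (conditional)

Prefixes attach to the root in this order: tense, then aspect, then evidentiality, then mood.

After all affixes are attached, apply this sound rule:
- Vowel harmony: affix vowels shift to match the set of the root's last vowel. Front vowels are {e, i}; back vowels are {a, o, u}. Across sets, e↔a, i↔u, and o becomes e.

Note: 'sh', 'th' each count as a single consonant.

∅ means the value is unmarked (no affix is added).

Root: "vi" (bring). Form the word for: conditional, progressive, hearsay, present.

Attach tense present va- → vavi.
Attach aspect progressive iv- (before consonant 'v') → ivvavi.
evidentiality = hearsay: zero marking, form stays ivvavi.
Attach mood conditional de- → deivvavi.
Apply vowel harmony: deivvavi → deivvevi.

deivvevi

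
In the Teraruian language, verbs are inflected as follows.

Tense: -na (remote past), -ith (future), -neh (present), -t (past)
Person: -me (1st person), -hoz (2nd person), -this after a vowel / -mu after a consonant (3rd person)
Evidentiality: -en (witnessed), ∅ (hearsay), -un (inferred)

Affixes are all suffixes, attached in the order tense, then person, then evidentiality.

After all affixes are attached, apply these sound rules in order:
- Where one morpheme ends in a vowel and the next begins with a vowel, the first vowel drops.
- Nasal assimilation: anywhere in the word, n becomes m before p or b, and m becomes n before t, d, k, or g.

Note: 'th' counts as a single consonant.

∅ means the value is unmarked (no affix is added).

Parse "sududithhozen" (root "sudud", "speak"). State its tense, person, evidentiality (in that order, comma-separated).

future, 2nd person, witnessed

Segment: sudud-ith-hoz-en.
tense: -ith → future.
person: -hoz → 2nd person.
evidentiality: -en → witnessed.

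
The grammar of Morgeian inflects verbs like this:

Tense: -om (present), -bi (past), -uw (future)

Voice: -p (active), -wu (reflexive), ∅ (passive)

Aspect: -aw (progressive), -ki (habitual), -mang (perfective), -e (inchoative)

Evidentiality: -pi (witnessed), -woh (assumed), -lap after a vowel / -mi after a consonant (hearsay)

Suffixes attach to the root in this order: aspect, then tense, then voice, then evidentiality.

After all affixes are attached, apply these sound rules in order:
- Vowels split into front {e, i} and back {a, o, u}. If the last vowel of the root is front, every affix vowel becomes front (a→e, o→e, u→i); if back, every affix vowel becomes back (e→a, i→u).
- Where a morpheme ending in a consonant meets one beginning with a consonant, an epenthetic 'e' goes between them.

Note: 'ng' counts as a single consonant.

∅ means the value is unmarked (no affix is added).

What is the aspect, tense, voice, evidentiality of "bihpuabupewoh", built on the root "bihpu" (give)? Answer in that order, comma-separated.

Segment: bihpu-e-bi-p-woh.
aspect: -e → inchoative.
tense: -bi → past.
voice: -p → active.
evidentiality: -woh → assumed.

inchoative, past, active, assumed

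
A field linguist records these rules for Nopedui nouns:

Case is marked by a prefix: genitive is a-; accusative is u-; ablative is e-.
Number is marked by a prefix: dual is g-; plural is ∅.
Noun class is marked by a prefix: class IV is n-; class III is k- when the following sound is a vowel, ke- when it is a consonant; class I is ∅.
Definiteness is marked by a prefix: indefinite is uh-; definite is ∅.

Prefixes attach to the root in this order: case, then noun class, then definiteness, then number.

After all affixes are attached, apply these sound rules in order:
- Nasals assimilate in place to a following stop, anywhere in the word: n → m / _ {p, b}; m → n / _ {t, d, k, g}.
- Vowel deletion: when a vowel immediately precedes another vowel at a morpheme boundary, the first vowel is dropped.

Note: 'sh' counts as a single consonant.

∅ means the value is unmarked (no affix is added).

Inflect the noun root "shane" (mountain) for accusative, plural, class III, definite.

Attach case accusative u- → ushane.
Attach noun class class III k- (before vowel 'u') → kushane.
definiteness = definite: zero marking, form stays kushane.
number = plural: zero marking, form stays kushane.
Nasal assimilation: no change.
Vowel deletion: no change.

kushane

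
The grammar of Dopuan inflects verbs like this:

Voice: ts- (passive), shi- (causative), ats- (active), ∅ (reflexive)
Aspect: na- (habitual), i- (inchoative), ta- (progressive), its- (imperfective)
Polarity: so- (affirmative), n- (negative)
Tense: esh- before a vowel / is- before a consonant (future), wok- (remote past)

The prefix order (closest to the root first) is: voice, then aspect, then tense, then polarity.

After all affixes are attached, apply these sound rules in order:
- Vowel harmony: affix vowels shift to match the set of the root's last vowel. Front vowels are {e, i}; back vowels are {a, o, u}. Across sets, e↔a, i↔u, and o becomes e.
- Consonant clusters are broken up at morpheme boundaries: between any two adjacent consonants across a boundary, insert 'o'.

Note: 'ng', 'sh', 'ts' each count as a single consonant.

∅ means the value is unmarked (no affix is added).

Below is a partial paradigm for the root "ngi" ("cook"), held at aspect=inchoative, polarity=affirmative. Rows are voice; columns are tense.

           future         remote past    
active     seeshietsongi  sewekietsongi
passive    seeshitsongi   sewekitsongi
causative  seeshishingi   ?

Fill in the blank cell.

Attach voice causative shi- → shingi.
Attach aspect inchoative i- → ishingi.
Attach tense remote past wok- → wokishingi.
Attach polarity affirmative so- → sowokishingi.
Apply vowel harmony: sowokishingi → sewekishingi.
Epenthesis: no change.

sewekishingi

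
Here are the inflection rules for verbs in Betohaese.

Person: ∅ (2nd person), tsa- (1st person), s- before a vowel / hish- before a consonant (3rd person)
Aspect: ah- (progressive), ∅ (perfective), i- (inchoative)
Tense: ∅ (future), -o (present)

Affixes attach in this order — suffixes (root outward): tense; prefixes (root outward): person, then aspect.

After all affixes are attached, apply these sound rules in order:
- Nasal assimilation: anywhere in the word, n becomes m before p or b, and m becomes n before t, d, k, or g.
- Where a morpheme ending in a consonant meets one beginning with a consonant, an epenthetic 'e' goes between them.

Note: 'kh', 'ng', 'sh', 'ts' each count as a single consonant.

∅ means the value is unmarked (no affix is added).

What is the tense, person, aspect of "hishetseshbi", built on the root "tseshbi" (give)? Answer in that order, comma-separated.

Segment: hish-tseshbi.
tense: ∅ → future.
person: s/hish- → 3rd person.
aspect: ∅ → perfective.

future, 3rd person, perfective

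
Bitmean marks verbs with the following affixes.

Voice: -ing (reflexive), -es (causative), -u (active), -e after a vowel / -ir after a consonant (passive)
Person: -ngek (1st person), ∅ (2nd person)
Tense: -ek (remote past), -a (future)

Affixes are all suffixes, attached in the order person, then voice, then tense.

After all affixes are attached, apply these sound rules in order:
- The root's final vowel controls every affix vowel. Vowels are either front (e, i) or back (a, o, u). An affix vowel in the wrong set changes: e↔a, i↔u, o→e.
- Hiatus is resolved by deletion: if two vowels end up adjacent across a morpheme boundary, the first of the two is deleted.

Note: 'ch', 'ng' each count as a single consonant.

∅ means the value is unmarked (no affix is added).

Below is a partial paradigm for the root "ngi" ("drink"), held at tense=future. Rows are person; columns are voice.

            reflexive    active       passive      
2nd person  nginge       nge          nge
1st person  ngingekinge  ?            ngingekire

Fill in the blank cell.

Attach person 1st person -ngek → ngingek.
Attach voice active -u → ngingeku.
Attach tense future -a → ngingekua.
Apply vowel harmony: ngingekua → ngingekie.
Apply vowel deletion: ngingekie → ngingeke.

ngingeke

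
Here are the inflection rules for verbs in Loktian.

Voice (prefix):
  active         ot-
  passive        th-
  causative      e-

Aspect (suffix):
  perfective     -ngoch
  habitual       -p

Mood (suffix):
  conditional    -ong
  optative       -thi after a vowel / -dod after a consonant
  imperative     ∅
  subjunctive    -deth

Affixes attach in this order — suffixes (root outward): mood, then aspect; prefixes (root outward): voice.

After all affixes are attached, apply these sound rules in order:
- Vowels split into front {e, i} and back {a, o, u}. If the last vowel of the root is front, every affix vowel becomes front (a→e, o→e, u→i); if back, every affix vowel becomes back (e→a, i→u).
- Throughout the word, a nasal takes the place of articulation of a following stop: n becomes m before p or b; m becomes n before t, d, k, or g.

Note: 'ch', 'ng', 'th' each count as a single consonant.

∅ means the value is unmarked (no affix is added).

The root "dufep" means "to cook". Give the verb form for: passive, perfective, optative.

Attach voice passive th- → thdufep.
Attach mood optative -dod (after consonant 'p') → thdufepdod.
Attach aspect perfective -ngoch → thdufepdodngoch.
Apply vowel harmony: thdufepdodngoch → thdufepdedngech.
Nasal assimilation: no change.

thdufepdedngech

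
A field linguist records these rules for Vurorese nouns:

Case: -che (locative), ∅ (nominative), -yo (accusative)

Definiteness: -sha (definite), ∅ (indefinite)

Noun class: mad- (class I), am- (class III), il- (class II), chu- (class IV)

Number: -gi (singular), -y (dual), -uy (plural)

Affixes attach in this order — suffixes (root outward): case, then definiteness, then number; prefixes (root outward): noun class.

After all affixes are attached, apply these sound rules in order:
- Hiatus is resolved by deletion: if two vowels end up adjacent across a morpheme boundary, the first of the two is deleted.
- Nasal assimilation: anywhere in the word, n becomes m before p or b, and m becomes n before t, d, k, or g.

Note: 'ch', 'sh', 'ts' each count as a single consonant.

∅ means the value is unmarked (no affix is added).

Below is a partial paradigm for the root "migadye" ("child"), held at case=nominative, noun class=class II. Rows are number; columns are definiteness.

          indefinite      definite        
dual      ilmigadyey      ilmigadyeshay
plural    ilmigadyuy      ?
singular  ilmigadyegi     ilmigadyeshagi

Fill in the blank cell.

ilmigadyeshuy

case = nominative: zero marking, form stays migadye.
Attach noun class class II il- → ilmigadye.
Attach definiteness definite -sha → ilmigadyesha.
Attach number plural -uy → ilmigadyeshauy.
Apply vowel deletion: ilmigadyeshauy → ilmigadyeshuy.
Nasal assimilation: no change.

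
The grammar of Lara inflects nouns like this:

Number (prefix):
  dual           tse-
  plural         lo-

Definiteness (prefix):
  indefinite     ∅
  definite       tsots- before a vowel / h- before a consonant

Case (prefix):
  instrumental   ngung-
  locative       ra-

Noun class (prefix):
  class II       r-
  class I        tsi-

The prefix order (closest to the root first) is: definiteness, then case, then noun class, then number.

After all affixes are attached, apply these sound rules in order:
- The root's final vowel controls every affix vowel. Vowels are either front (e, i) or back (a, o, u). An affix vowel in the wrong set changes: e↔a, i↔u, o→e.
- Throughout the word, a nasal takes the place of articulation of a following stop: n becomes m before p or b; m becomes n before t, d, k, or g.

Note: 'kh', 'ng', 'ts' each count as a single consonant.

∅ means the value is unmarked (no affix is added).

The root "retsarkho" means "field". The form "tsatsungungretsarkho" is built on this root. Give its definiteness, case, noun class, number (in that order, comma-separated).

Segment: tse-tsi-ngung-retsarkho.
definiteness: ∅ → indefinite.
case: ngung- → instrumental.
noun class: tsi- → class I.
number: tse- → dual.

indefinite, instrumental, class I, dual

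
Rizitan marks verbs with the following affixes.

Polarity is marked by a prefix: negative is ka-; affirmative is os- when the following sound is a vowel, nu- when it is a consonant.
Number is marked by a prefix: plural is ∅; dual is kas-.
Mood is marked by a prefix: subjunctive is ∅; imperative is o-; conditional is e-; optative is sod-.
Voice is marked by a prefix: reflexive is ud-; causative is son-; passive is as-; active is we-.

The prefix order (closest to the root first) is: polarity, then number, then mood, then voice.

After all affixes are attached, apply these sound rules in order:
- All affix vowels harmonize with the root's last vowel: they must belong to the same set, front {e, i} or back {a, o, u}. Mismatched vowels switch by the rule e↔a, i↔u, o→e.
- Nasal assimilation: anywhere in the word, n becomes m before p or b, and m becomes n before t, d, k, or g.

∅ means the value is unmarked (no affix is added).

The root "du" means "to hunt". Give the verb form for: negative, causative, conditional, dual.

sonakaskadu

Attach polarity negative ka- → kadu.
Attach number dual kas- → kaskadu.
Attach mood conditional e- → ekaskadu.
Attach voice causative son- → sonekaskadu.
Apply vowel harmony: sonekaskadu → sonakaskadu.
Nasal assimilation: no change.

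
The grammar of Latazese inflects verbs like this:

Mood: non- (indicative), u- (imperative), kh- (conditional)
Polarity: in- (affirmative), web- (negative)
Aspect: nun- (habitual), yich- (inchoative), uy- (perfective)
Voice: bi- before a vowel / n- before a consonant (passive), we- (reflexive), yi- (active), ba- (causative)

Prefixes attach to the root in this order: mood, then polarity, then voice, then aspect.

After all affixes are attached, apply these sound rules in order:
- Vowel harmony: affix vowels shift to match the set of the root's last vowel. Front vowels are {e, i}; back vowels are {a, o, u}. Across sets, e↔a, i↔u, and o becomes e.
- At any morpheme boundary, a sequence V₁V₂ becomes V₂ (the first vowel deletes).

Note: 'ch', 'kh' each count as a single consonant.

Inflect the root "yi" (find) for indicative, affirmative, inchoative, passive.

yichbinnenyi

Attach mood indicative non- → nonyi.
Attach polarity affirmative in- → innonyi.
Attach voice passive bi- (before vowel 'i') → biinnonyi.
Attach aspect inchoative yich- → yichbiinnonyi.
Apply vowel harmony: yichbiinnonyi → yichbiinnenyi.
Apply vowel deletion: yichbiinnenyi → yichbinnenyi.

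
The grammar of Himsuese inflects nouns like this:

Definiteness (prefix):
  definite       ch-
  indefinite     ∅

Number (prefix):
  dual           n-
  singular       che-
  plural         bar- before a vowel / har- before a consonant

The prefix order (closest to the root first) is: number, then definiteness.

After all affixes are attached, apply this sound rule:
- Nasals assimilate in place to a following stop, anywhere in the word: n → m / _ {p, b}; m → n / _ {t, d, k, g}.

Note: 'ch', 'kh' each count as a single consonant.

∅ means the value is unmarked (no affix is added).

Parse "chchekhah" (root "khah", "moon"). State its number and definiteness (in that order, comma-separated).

Segment: ch-che-khah.
number: che- → singular.
definiteness: ch- → definite.

singular, definite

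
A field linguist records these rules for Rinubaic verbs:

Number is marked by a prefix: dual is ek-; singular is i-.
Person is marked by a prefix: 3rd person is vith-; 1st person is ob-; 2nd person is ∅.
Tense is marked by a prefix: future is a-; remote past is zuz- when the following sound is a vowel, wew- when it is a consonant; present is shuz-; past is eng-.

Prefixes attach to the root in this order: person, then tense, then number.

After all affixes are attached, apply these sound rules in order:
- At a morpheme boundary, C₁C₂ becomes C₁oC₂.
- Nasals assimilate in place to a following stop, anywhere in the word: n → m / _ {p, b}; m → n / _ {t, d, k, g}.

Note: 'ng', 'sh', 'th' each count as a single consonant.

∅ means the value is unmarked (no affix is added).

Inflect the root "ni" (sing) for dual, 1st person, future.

Attach person 1st person ob- → obni.
Attach tense future a- → aobni.
Attach number dual ek- → ekaobni.
Apply epenthesis: ekaobni → ekaoboni.
Nasal assimilation: no change.

ekaoboni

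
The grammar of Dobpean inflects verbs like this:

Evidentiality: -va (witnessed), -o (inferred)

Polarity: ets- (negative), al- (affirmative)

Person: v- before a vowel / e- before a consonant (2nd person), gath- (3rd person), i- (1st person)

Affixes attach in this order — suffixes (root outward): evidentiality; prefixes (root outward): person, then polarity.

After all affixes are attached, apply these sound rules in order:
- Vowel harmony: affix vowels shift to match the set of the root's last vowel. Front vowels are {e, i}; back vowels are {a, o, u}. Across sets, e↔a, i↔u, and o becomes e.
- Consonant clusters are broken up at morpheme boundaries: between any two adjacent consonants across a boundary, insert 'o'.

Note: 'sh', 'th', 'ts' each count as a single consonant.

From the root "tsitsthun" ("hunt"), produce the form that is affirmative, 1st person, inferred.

alutsitsthuno

Attach person 1st person i- → itsitsthun.
Attach polarity affirmative al- → alitsitsthun.
Attach evidentiality inferred -o → alitsitsthuno.
Apply vowel harmony: alitsitsthuno → alutsitsthuno.
Epenthesis: no change.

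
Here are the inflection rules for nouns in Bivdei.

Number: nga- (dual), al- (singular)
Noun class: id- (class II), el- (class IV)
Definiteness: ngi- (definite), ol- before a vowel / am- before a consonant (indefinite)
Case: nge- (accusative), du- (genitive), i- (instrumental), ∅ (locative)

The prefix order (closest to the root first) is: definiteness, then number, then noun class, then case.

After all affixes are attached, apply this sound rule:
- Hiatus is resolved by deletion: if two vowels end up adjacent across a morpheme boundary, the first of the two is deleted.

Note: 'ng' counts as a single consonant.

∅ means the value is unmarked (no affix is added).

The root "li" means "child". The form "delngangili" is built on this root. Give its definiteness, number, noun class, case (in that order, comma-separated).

definite, dual, class IV, genitive

Segment: du-el-nga-ngi-li.
definiteness: ngi- → definite.
number: nga- → dual.
noun class: el- → class IV.
case: du- → genitive.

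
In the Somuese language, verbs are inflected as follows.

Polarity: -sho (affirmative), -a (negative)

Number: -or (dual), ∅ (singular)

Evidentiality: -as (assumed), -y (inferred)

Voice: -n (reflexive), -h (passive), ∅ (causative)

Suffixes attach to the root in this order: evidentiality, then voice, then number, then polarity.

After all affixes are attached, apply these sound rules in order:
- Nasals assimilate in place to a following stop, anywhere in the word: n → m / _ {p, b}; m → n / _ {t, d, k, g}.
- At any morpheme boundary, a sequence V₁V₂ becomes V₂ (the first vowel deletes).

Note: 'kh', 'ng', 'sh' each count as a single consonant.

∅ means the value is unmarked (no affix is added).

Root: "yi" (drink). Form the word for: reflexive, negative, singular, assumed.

yasna

Attach evidentiality assumed -as → yias.
Attach voice reflexive -n → yiasn.
number = singular: zero marking, form stays yiasn.
Attach polarity negative -a → yiasna.
Nasal assimilation: no change.
Apply vowel deletion: yiasna → yasna.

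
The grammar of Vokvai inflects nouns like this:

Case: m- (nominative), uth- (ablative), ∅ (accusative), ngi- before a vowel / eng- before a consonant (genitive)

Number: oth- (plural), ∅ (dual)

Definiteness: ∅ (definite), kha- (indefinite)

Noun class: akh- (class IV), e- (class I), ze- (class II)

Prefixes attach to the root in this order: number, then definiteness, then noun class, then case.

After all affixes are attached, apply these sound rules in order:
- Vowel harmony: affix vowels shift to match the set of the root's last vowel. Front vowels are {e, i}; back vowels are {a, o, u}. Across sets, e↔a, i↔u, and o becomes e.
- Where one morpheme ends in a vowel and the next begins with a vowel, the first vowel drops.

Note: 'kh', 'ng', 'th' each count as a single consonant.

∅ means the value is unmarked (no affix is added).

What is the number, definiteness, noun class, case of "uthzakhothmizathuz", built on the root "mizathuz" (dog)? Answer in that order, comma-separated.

Segment: uth-ze-kha-oth-mizathuz.
number: oth- → plural.
definiteness: kha- → indefinite.
noun class: ze- → class II.
case: uth- → ablative.

plural, indefinite, class II, ablative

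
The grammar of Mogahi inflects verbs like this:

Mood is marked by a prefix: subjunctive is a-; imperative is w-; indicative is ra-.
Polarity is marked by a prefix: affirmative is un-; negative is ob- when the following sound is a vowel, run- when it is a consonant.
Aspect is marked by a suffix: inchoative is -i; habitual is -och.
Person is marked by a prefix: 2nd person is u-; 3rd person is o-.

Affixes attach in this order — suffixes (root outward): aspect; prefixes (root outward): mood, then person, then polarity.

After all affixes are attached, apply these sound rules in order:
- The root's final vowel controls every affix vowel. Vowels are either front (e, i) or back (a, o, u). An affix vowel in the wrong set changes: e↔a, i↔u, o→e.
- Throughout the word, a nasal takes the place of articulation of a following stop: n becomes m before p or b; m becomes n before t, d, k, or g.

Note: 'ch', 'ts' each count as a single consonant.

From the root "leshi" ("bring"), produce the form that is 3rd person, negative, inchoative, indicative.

ebereleshii

Attach aspect inchoative -i → leshii.
Attach mood indicative ra- → raleshii.
Attach person 3rd person o- → oraleshii.
Attach polarity negative ob- (before vowel 'o') → oboraleshii.
Apply vowel harmony: oboraleshii → ebereleshii.
Nasal assimilation: no change.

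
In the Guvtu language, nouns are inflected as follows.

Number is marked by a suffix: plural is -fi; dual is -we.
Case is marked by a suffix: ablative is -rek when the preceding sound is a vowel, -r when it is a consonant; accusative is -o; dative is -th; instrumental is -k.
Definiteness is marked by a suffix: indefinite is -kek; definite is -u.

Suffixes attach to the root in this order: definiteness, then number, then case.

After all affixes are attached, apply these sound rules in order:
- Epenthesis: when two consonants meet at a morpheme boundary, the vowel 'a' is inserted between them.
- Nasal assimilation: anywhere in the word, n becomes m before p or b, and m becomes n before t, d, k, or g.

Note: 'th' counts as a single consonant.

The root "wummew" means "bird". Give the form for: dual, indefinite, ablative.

wummewakekawerek

Attach definiteness indefinite -kek → wummewkek.
Attach number dual -we → wummewkekwe.
Attach case ablative -rek (after vowel 'e') → wummewkekwerek.
Apply epenthesis: wummewkekwerek → wummewakekawerek.
Nasal assimilation: no change.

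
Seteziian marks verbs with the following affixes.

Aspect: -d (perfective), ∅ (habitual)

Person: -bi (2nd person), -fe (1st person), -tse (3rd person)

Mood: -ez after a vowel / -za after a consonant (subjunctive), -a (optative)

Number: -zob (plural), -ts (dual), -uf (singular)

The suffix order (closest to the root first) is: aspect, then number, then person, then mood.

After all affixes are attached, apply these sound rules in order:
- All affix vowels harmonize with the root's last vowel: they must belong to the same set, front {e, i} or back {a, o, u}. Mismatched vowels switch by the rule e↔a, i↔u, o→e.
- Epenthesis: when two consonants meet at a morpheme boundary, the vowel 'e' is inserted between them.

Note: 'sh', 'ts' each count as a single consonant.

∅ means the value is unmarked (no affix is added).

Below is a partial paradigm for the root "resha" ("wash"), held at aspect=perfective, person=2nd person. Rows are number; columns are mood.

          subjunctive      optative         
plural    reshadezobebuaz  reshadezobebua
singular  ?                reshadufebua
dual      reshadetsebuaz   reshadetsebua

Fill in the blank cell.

reshadufebuaz

Attach aspect perfective -d → reshad.
Attach number singular -uf → reshaduf.
Attach person 2nd person -bi → reshadufbi.
Attach mood subjunctive -ez (after vowel 'i') → reshadufbiez.
Apply vowel harmony: reshadufbiez → reshadufbuaz.
Apply epenthesis: reshadufbuaz → reshadufebuaz.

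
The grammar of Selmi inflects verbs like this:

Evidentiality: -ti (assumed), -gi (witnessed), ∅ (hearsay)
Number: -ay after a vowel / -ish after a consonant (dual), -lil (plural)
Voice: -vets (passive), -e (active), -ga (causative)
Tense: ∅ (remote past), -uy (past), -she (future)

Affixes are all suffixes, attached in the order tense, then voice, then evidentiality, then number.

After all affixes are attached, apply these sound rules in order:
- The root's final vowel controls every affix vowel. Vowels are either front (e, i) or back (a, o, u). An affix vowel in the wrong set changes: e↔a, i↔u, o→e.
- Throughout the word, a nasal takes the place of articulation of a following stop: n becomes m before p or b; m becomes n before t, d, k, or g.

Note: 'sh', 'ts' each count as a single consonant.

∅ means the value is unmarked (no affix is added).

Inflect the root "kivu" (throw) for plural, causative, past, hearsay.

kivuuygalul

Attach tense past -uy → kivuuy.
Attach voice causative -ga → kivuuyga.
evidentiality = hearsay: zero marking, form stays kivuuyga.
Attach number plural -lil → kivuuygalil.
Apply vowel harmony: kivuuygalil → kivuuygalul.
Nasal assimilation: no change.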